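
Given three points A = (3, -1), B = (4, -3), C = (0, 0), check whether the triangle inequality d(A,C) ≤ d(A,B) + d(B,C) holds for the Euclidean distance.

d(A,B) = √(1² + 2²) = √5 ≈ 2.2361, d(B,C) = √(4² + 3²) = √25 = 5, d(A,C) = √(3² + 1²) = √10 ≈ 3.1623.
d(A,C) ≈ 3.1623 ≤ 2.2361 + 5 = 7.2361. Triangle inequality is satisfied.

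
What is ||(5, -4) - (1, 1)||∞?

max(|x_i - y_i|) = max(|5 - 1|, |-4 - 1|) = max(4, 5) = 5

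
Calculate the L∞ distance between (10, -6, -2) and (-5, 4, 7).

max(|x_i - y_i|) = max(|10 - (-5)|, |-6 - 4|, |-2 - 7|) = max(15, 10, 9) = 15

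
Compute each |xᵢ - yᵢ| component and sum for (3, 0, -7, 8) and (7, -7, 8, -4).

Σ|x_i - y_i| = |3 - 7| + |0 - (-7)| + |-7 - 8| + |8 - (-4)| = 4 + 7 + 15 + 12 = 38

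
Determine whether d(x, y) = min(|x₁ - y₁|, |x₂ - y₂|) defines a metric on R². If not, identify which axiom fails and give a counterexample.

No. d fails identity of indiscernibles: take x = (4, 0) and y = (4, 3). Then d(x,y) = min(|4 - 4|, |0 - 3|) = min(0, 3) = 0, yet x ≠ y.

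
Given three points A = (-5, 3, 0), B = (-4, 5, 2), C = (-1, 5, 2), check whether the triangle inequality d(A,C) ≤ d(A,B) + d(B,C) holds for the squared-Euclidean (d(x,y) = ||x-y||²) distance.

d(A,B) = 1² + 2² + 2² = 9, d(B,C) = 3² + 0² + 0² = 9, d(A,C) = 4² + 2² + 2² = 24.
d(A,C) = 24 > 9 + 9 = 18. Triangle inequality is VIOLATED. (Squared-Euclidean is not a metric — this is a counterexample.)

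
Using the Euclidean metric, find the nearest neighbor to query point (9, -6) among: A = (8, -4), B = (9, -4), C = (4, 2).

Distances: d(A) ≈ 2.2361, d(B) = 2, d(C) ≈ 9.434. Nearest: B = (9, -4) with distance 2.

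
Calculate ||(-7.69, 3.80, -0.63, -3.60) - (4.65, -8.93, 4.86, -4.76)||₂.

√(Σ(x_i - y_i)²) = √((-7.69 - 4.65)² + (3.8 - (-8.93))² + (-0.63 - 4.86)² + (-3.6 - (-4.76))²)
= √((-12.34)² + 12.73² + (-5.49)² + 1.16²) = √(152.2756 + 162.0529 + 30.1401 + 1.3456) = √345.8142 ≈ 18.5961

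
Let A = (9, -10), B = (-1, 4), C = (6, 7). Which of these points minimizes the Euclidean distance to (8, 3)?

Distances: d(A) ≈ 13.0384, d(B) ≈ 9.0554, d(C) ≈ 4.4721. Nearest: C = (6, 7) with distance 4.4721.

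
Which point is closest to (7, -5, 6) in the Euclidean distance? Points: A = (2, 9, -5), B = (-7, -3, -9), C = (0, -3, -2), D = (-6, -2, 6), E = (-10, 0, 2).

Distances: d(A) ≈ 18.4932, d(B) ≈ 20.6155, d(C) ≈ 10.8167, d(D) ≈ 13.3417, d(E) ≈ 18.1659. Nearest: C = (0, -3, -2) with distance 10.8167.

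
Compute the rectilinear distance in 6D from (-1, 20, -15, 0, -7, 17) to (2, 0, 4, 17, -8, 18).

Σ|x_i - y_i| = |-1 - 2| + |20 - 0| + |-15 - 4| + |0 - 17| + |-7 - (-8)| + |17 - 18| = 3 + 20 + 19 + 17 + 1 + 1 = 61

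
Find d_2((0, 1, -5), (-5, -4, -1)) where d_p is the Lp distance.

(Σ|x_i - y_i|^2)^(1/2) = (|0 - (-5)|^2 + |1 - (-4)|^2 + |-5 - (-1)|^2)^(1/2)
= (5^2 + 5^2 + 4^2)^(1/2) = (25 + 25 + 16)^(1/2) = (66)^(1/2) ≈ 8.124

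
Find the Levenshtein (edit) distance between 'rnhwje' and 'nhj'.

Let D[i][j] be the edit distance between the first i characters of 'rnhwje' and the first j characters of 'nhj', with D[i][0] = i, D[0][j] = j, and D[i][j] = D[i-1][j-1] if the characters match, else 1 + min(D[i-1][j], D[i][j-1], D[i-1][j-1]). Filling the table (rows: prefixes of 'rnhwje', columns: prefixes of 'nhj'):
     ε  n  h  j
  ε  0  1  2  3
  r  1  1  2  3
  n  2  1  2  3
  h  3  2  1  2
  w  4  3  2  2
  j  5  4  3  2
  e  6  5  4  3
The bottom-right entry gives D[6][3] = 3, so no sequence of fewer than 3 edits works. Backtracking through the table gives one optimal edit sequence (3 edits):
  rnhwje → nhwje (del r @1)
  nhwje → nhje (del w @3)
  nhje → nhj (del e @4)
Edit distance = 3.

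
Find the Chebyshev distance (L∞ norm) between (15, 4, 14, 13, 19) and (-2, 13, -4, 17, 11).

max(|x_i - y_i|) = max(|15 - (-2)|, |4 - 13|, |14 - (-4)|, |13 - 17|, |19 - 11|) = max(17, 9, 18, 4, 8) = 18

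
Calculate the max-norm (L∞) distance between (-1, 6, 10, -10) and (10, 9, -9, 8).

max(|x_i - y_i|) = max(|-1 - 10|, |6 - 9|, |10 - (-9)|, |-10 - 8|) = max(11, 3, 19, 18) = 19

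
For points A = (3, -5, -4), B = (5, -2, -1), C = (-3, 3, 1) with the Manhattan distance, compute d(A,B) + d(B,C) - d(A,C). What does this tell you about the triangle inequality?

d(A,B) = 2 + 3 + 3 = 8, d(B,C) = 8 + 5 + 2 = 15, d(A,C) = 6 + 8 + 5 = 19.
d(A,B) + d(B,C) - d(A,C) = 8 + 15 - 19 = 23 - 19 = 4. This is ≥ 0, so the triangle inequality holds for these points.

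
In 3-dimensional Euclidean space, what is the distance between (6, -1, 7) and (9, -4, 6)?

√(Σ(x_i - y_i)²) = √((6 - 9)² + (-1 - (-4))² + (7 - 6)²)
= √((-3)² + 3² + 1²) = √(9 + 9 + 1) = √19 ≈ 4.3589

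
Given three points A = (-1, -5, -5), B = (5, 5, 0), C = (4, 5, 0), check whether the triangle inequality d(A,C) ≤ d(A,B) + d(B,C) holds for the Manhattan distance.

d(A,B) = 6 + 10 + 5 = 21, d(B,C) = 1 + 0 + 0 = 1, d(A,C) = 5 + 10 + 5 = 20.
d(A,C) = 20 ≤ 21 + 1 = 22. Triangle inequality is satisfied.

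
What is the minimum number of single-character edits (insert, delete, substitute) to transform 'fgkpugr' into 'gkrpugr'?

Let D[i][j] be the edit distance between the first i characters of 'fgkpugr' and the first j characters of 'gkrpugr', with D[i][0] = i, D[0][j] = j, and D[i][j] = D[i-1][j-1] if the characters match, else 1 + min(D[i-1][j], D[i][j-1], D[i-1][j-1]). Filling the table (rows: prefixes of 'fgkpugr', columns: prefixes of 'gkrpugr'):
     ε  g  k  r  p  u  g  r
  ε  0  1  2  3  4  5  6  7
  f  1  1  2  3  4  5  6  7
  g  2  1  2  3  4  5  5  6
  k  3  2  1  2  3  4  5  6
  p  4  3  2  2  2  3  4  5
  u  5  4  3  3  3  2  3  4
  g  6  5  4  4  4  3  2  3
  r  7  6  5  4  5  4  3  2
The bottom-right entry gives D[7][7] = 2, so no sequence of fewer than 2 edits works. Backtracking through the table gives one optimal edit sequence (2 edits):
  fgkpugr → gkpugr (del f @1)
  gkpugr → gkrpugr (ins r @3)
Edit distance = 2.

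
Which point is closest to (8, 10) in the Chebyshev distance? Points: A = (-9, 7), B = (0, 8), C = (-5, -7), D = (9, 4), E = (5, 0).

Distances: d(A) = 17, d(B) = 8, d(C) = 17, d(D) = 6, d(E) = 10. Nearest: D = (9, 4) with distance 6.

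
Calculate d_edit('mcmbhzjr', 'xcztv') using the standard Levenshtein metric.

Let D[i][j] be the edit distance between the first i characters of 'mcmbhzjr' and the first j characters of 'xcztv', with D[i][0] = i, D[0][j] = j, and D[i][j] = D[i-1][j-1] if the characters match, else 1 + min(D[i-1][j], D[i][j-1], D[i-1][j-1]). Filling the table (rows: prefixes of 'mcmbhzjr', columns: prefixes of 'xcztv'):
     ε  x  c  z  t  v
  ε  0  1  2  3  4  5
  m  1  1  2  3  4  5
  c  2  2  1  2  3  4
  m  3  3  2  2  3  4
  b  4  4  3  3  3  4
  h  5  5  4  4  4  4
  z  6  6  5  4  5  5
  j  7  7  6  5  5  6
  r  8  8  7  6  6  6
The bottom-right entry gives D[8][5] = 6, so no sequence of fewer than 6 edits works. Backtracking through the table gives one optimal edit sequence (6 edits):
  mcmbhzjr → xcmbhzjr (sub m→x @1)
  xcmbhzjr → xcbhzjr (del m @3)
  xcbhzjr → xchzjr (del b @3)
  xchzjr → xczjr (del h @3)
  xczjr → xcztr (sub j→t @4)
  xcztr → xcztv (sub r→v @5)
Edit distance = 6.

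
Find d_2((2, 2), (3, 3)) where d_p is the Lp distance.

(Σ|x_i - y_i|^2)^(1/2) = (|2 - 3|^2 + |2 - 3|^2)^(1/2)
= (1^2 + 1^2)^(1/2) = (1 + 1)^(1/2) = (2)^(1/2) ≈ 1.4142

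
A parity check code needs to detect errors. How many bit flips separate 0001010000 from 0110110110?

Differing positions: 2, 3, 4, 5, 8, 9. Hamming distance = 6.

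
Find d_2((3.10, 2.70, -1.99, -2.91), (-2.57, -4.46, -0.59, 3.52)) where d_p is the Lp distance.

(Σ|x_i - y_i|^2)^(1/2) = (|3.1 - (-2.57)|^2 + |2.7 - (-4.46)|^2 + |-1.99 - (-0.59)|^2 + |-2.91 - 3.52|^2)^(1/2)
= (5.67^2 + 7.16^2 + 1.4^2 + 6.43^2)^(1/2) = (32.1489 + 51.2656 + 1.96 + 41.3449)^(1/2) = (126.7194)^(1/2) ≈ 11.257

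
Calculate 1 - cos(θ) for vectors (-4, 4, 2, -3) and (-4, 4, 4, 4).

With u = (-4, 4, 2, -3), v = (-4, 4, 4, 4):
u·v = (-4)·(-4) + 4·4 + 2·4 + (-3)·4 = 16 + 16 + 8 + (-12) = 28.
|u| = √((-4)² + 4² + 2² + (-3)²) = √45, |v| = √((-4)² + 4² + 4² + 4²) = √64, so |u||v| = √(45·64) = √2880.
cos θ = (u·v)/(|u||v|) = 28/√2880 ≈ 0.5217
Cosine distance = 1 - cos θ ≈ 1 - 0.5217 = 0.4783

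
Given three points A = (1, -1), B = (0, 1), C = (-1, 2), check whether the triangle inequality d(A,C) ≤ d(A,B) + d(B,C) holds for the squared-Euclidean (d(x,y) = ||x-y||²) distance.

d(A,B) = 1² + 2² = 5, d(B,C) = 1² + 1² = 2, d(A,C) = 2² + 3² = 13.
d(A,C) = 13 > 5 + 2 = 7. Triangle inequality is VIOLATED. (Squared-Euclidean is not a metric — this is a counterexample.)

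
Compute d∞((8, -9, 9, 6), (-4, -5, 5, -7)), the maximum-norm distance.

max(|x_i - y_i|) = max(|8 - (-4)|, |-9 - (-5)|, |9 - 5|, |6 - (-7)|) = max(12, 4, 4, 13) = 13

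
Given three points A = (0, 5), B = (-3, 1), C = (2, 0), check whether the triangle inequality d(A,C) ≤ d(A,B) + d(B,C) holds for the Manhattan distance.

d(A,B) = 3 + 4 = 7, d(B,C) = 5 + 1 = 6, d(A,C) = 2 + 5 = 7.
d(A,C) = 7 ≤ 7 + 6 = 13. Triangle inequality is satisfied.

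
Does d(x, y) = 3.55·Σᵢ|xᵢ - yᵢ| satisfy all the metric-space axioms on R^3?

Yes. The L1 (Manhattan) norm induces a metric on R^3, and multiplying a metric by a positive constant 3.55 > 0 preserves all four axioms: non-negativity (3.55·||x-y|| ≥ 0), identity (3.55·||x-y|| = 0 ⟺ ||x-y|| = 0 ⟺ x = y), symmetry (||x-y|| = ||y-x||), and the triangle inequality (3.55·||x-z|| ≤ 3.55·||x-y|| + 3.55·||y-z||). So d is a metric.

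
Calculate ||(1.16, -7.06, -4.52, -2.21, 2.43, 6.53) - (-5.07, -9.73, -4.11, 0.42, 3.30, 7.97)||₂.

√(Σ(x_i - y_i)²) = √((1.16 - (-5.07))² + (-7.06 - (-9.73))² + (-4.52 - (-4.11))² + (-2.21 - 0.42)² + (2.43 - 3.3)² + (6.53 - 7.97)²)
= √(6.23² + 2.67² + (-0.41)² + (-2.63)² + (-0.87)² + (-1.44)²) = √(38.8129 + 7.1289 + 0.1681 + 6.9169 + 0.7569 + 2.0736) = √55.8573 ≈ 7.4738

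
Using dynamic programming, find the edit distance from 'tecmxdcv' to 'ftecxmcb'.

Let D[i][j] be the edit distance between the first i characters of 'tecmxdcv' and the first j characters of 'ftecxmcb', with D[i][0] = i, D[0][j] = j, and D[i][j] = D[i-1][j-1] if the characters match, else 1 + min(D[i-1][j], D[i][j-1], D[i-1][j-1]). Filling the table (rows: prefixes of 'tecmxdcv', columns: prefixes of 'ftecxmcb'):
     ε  f  t  e  c  x  m  c  b
  ε  0  1  2  3  4  5  6  7  8
  t  1  1  1  2  3  4  5  6  7
  e  2  2  2  1  2  3  4  5  6
  c  3  3  3  2  1  2  3  4  5
  m  4  4  4  3  2  2  2  3  4
  x  5  5  5  4  3  2  3  3  4
  d  6  6  6  5  4  3  3  4  4
  c  7  7  7  6  5  4  4  3  4
  v  8  8  8  7  6  5  5  4  4
The bottom-right entry gives D[8][8] = 4, so no sequence of fewer than 4 edits works. Backtracking through the table gives one optimal edit sequence (4 edits):
  tecmxdcv → ftecmxdcv (ins f @1)
  ftecmxdcv → ftecxdcv (del m @5)
  ftecxdcv → ftecxmcv (sub d→m @6)
  ftecxmcv → ftecxmcb (sub v→b @8)
Edit distance = 4.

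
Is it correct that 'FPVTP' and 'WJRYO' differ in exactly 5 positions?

Differing positions: 1, 2, 3, 4, 5. Hamming distance = 5, so the claim is true.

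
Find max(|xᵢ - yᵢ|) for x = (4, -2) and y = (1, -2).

max(|x_i - y_i|) = max(|4 - 1|, |-2 - (-2)|) = max(3, 0) = 3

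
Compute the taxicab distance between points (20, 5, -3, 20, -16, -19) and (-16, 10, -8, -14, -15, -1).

Σ|x_i - y_i| = |20 - (-16)| + |5 - 10| + |-3 - (-8)| + |20 - (-14)| + |-16 - (-15)| + |-19 - (-1)| = 36 + 5 + 5 + 34 + 1 + 18 = 99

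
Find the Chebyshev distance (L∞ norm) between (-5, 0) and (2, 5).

max(|x_i - y_i|) = max(|-5 - 2|, |0 - 5|) = max(7, 5) = 7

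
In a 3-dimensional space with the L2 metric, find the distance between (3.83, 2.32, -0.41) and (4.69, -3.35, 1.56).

(Σ|x_i - y_i|^2)^(1/2) = (|3.83 - 4.69|^2 + |2.32 - (-3.35)|^2 + |-0.41 - 1.56|^2)^(1/2)
= (0.86^2 + 5.67^2 + 1.97^2)^(1/2) = (0.7396 + 32.1489 + 3.8809)^(1/2) = (36.7694)^(1/2) ≈ 6.0638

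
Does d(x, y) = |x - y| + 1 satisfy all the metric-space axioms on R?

No. d fails identity of indiscernibles (specifically d(x,x) = 0): d(3, 3) = |3 - 3| + 1 = 0 + 1 = 1 ≠ 0.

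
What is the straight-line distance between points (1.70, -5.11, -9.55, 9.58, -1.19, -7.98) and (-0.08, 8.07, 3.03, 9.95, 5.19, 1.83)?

√(Σ(x_i - y_i)²) = √((1.7 - (-0.08))² + (-5.11 - 8.07)² + (-9.55 - 3.03)² + (9.58 - 9.95)² + (-1.19 - 5.19)² + (-7.98 - 1.83)²)
= √(1.78² + (-13.18)² + (-12.58)² + (-0.37)² + (-6.38)² + (-9.81)²) = √(3.1684 + 173.7124 + 158.2564 + 0.1369 + 40.7044 + 96.2361) = √472.2146 ≈ 21.7305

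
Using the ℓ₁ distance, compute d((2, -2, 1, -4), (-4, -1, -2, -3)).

Σ|x_i - y_i| = |2 - (-4)| + |-2 - (-1)| + |1 - (-2)| + |-4 - (-3)| = 6 + 1 + 3 + 1 = 11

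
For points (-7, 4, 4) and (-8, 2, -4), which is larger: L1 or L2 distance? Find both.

L1 = |-7 - (-8)| + |4 - 2| + |4 - (-4)| = 1 + 2 + 8 = 11
L2 = √(1² + 2² + 8²) = √69 ≈ 8.3066
L1 ≥ L2 always (equality iff movement is along one axis); L1 > L2 here.
Ratio L1/L2 = 11/√69 ≈ 1.3242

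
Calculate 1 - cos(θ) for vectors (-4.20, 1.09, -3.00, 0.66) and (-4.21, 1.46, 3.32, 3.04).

With u = (-4.20, 1.09, -3.00, 0.66), v = (-4.21, 1.46, 3.32, 3.04):
u·v = (-4.2)·(-4.21) + 1.09·1.46 + (-3)·3.32 + 0.66·3.04 = 17.682 + 1.5914 + (-9.96) + 2.0064 = 11.3198.
|u| = √((-4.2)² + 1.09² + (-3)² + 0.66²) = √(17.64 + 1.1881 + 9 + 0.4356) = √28.2637, |v| = √((-4.21)² + 1.46² + 3.32² + 3.04²) = √(17.7241 + 2.1316 + 11.0224 + 9.2416) = √40.1197.
cos θ = (u·v)/(|u||v|) = 11.3198/(√28.2637·√40.1197) ≈ 0.3362
Cosine distance = 1 - cos θ ≈ 1 - 0.3362 = 0.6638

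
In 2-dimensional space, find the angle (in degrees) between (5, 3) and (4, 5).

With u = (5, 3), v = (4, 5):
u·v = 5·4 + 3·5 = 20 + 15 = 35.
|u| = √(5² + 3²) = √34, |v| = √(4² + 5²) = √41, so |u||v| = √(34·41) = √1394.
cos θ = (u·v)/(|u||v|) = 35/√1394 ≈ 0.937425
θ = arccos(0.937425) ≈ 20.38°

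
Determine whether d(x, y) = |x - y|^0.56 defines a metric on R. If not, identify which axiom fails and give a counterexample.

Yes. With 0 < p = 0.56 ≤ 1, d(x,y) = |x-y|^0.56 is a metric on R. Non-negativity and symmetry are immediate; |x-y|^0.56 = 0 ⟺ |x-y| = 0 ⟺ x = y. For the triangle inequality, the function t ↦ t^0.56 is subadditive on [0,∞) when p ≤ 1, so |x-z|^0.56 ≤ (|x-y| + |y-z|)^0.56 ≤ |x-y|^0.56 + |y-z|^0.56.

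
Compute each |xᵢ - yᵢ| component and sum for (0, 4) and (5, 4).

Σ|x_i - y_i| = |0 - 5| + |4 - 4| = 5 + 0 = 5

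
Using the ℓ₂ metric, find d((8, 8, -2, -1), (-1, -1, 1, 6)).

√(Σ(x_i - y_i)²) = √((8 - (-1))² + (8 - (-1))² + (-2 - 1)² + (-1 - 6)²)
= √(9² + 9² + (-3)² + (-7)²) = √(81 + 81 + 9 + 49) = √220 ≈ 14.8324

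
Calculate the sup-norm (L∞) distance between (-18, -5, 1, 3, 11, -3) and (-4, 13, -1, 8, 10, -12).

max(|x_i - y_i|) = max(|-18 - (-4)|, |-5 - 13|, |1 - (-1)|, |3 - 8|, |11 - 10|, |-3 - (-12)|) = max(14, 18, 2, 5, 1, 9) = 18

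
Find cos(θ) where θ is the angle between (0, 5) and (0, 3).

With u = (0, 5), v = (0, 3):
u·v = 0·0 + 5·3 = 0 + 15 = 15.
|u| = √(0² + 5²) = √25, |v| = √(0² + 3²) = √9, so |u||v| = √(25·9) = √225 = 15.
cos θ = (u·v)/(|u||v|) = 15/15 = 1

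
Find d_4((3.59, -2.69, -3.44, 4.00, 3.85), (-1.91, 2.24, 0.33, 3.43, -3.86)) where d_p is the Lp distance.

(Σ|x_i - y_i|^4)^(1/4) = (|3.59 - (-1.91)|^4 + |-2.69 - 2.24|^4 + |-3.44 - 0.33|^4 + |4 - 3.43|^4 + |3.85 - (-3.86)|^4)^(1/4)
= (5.5^4 + 4.93^4 + 3.77^4 + 0.57^4 + 7.71^4)^(1/4) ≈ (915.0625 + 590.7282 + 202.0065 + 0.1056 + 3533.601)^(1/4) = (5241.5038)^(1/4) ≈ 8.5087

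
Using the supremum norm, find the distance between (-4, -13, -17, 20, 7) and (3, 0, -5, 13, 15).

max(|x_i - y_i|) = max(|-4 - 3|, |-13 - 0|, |-17 - (-5)|, |20 - 13|, |7 - 15|) = max(7, 13, 12, 7, 8) = 13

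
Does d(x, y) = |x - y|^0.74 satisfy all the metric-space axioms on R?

Yes. With 0 < p = 0.74 ≤ 1, d(x,y) = |x-y|^0.74 is a metric on R. Non-negativity and symmetry are immediate; |x-y|^0.74 = 0 ⟺ |x-y| = 0 ⟺ x = y. For the triangle inequality, the function t ↦ t^0.74 is subadditive on [0,∞) when p ≤ 1, so |x-z|^0.74 ≤ (|x-y| + |y-z|)^0.74 ≤ |x-y|^0.74 + |y-z|^0.74.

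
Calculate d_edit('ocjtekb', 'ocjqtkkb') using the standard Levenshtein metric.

Let D[i][j] be the edit distance between the first i characters of 'ocjtekb' and the first j characters of 'ocjqtkkb', with D[i][0] = i, D[0][j] = j, and D[i][j] = D[i-1][j-1] if the characters match, else 1 + min(D[i-1][j], D[i][j-1], D[i-1][j-1]). Filling the table (rows: prefixes of 'ocjtekb', columns: prefixes of 'ocjqtkkb'):
     ε  o  c  j  q  t  k  k  b
  ε  0  1  2  3  4  5  6  7  8
  o  1  0  1  2  3  4  5  6  7
  c  2  1  0  1  2  3  4  5  6
  j  3  2  1  0  1  2  3  4  5
  t  4  3  2  1  1  1  2  3  4
  e  5  4  3  2  2  2  2  3  4
  k  6  5  4  3  3  3  2  2  3
  b  7  6  5  4  4  4  3  3  2
The bottom-right entry gives D[7][8] = 2, so no sequence of fewer than 2 edits works. Backtracking through the table gives one optimal edit sequence (2 edits):
  ocjtekb → ocjqtekb (ins q @4)
  ocjqtekb → ocjqtkkb (sub e→k @6)
Edit distance = 2.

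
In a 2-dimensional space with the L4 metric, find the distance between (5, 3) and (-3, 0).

(Σ|x_i - y_i|^4)^(1/4) = (|5 - (-3)|^4 + |3 - 0|^4)^(1/4)
= (8^4 + 3^4)^(1/4) = (4096 + 81)^(1/4) = (4177)^(1/4) ≈ 8.0393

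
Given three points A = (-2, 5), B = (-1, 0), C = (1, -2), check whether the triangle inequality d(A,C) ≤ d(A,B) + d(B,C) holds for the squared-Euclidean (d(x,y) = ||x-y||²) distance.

d(A,B) = 1² + 5² = 26, d(B,C) = 2² + 2² = 8, d(A,C) = 3² + 7² = 58.
d(A,C) = 58 > 26 + 8 = 34. Triangle inequality is VIOLATED. (Squared-Euclidean is not a metric — this is a counterexample.)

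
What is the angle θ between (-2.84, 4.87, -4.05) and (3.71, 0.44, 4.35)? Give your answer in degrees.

With u = (-2.84, 4.87, -4.05), v = (3.71, 0.44, 4.35):
u·v = (-2.84)·3.71 + 4.87·0.44 + (-4.05)·4.35 = (-10.5364) + 2.1428 + (-17.6175) = -26.0111.
|u| = √((-2.84)² + 4.87² + (-4.05)²) = √(8.0656 + 23.7169 + 16.4025) = √48.185, |v| = √(3.71² + 0.44² + 4.35²) = √(13.7641 + 0.1936 + 18.9225) = √32.8802.
cos θ = (u·v)/(|u||v|) = -26.0111/(√48.185·√32.8802) ≈ -0.653485
θ = arccos(-0.653485) ≈ 130.8°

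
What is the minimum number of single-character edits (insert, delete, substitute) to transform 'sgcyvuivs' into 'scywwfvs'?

Let D[i][j] be the edit distance between the first i characters of 'sgcyvuivs' and the first j characters of 'scywwfvs', with D[i][0] = i, D[0][j] = j, and D[i][j] = D[i-1][j-1] if the characters match, else 1 + min(D[i-1][j], D[i][j-1], D[i-1][j-1]). Filling the table (rows: prefixes of 'sgcyvuivs', columns: prefixes of 'scywwfvs'):
     ε  s  c  y  w  w  f  v  s
  ε  0  1  2  3  4  5  6  7  8
  s  1  0  1  2  3  4  5  6  7
  g  2  1  1  2  3  4  5  6  7
  c  3  2  1  2  3  4  5  6  7
  y  4  3  2  1  2  3  4  5  6
  v  5  4  3  2  2  3  4  4  5
  u  6  5  4  3  3  3  4  5  5
  i  7  6  5  4  4  4  4  5  6
  v  8  7  6  5  5  5  5  4  5
  s  9  8  7  6  6  6  6  5  4
The bottom-right entry gives D[9][8] = 4, so no sequence of fewer than 4 edits works. Backtracking through the table gives one optimal edit sequence (4 edits):
  sgcyvuivs → scyvuivs (del g @2)
  scyvuivs → scywuivs (sub v→w @4)
  scywuivs → scywwivs (sub u→w @5)
  scywwivs → scywwfvs (sub i→f @6)
Edit distance = 4.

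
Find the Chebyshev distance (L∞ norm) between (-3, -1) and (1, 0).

max(|x_i - y_i|) = max(|-3 - 1|, |-1 - 0|) = max(4, 1) = 4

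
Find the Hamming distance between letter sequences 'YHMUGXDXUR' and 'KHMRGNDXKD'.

Differing positions: 1, 4, 6, 9, 10. Hamming distance = 5.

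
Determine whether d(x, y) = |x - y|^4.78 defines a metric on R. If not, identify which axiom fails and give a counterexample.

No. d(x,y) = |x-y|^4.78 fails the triangle inequality since p = 4.78 > 1. Counterexample: x = 3, y = 7, z = 18. d(x,z) = |3 - 18|^4.78 = 15^4.78 ≈ 418520.0016, but d(x,y) + d(y,z) = 4^4.78 + 11^4.78 ≈ 754.8258 + 95029.1917 = 95784.0175. Since 418520.0016 > 95784.0175, the triangle inequality is violated.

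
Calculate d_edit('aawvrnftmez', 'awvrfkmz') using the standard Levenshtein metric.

Let D[i][j] be the edit distance between the first i characters of 'aawvrnftmez' and the first j characters of 'awvrfkmz', with D[i][0] = i, D[0][j] = j, and D[i][j] = D[i-1][j-1] if the characters match, else 1 + min(D[i-1][j], D[i][j-1], D[i-1][j-1]). Filling the table (rows: prefixes of 'aawvrnftmez', columns: prefixes of 'awvrfkmz'):
     ε  a  w  v  r  f  k  m  z
  ε  0  1  2  3  4  5  6  7  8
  a  1  0  1  2  3  4  5  6  7
  a  2  1  1  2  3  4  5  6  7
  w  3  2  1  2  3  4  5  6  7
  v  4  3  2  1  2  3  4  5  6
  r  5  4  3  2  1  2  3  4  5
  n  6  5  4  3  2  2  3  4  5
  f  7  6  5  4  3  2  3  4  5
  t  8  7  6  5  4  3  3  4  5
  m  9  8  7  6  5  4  4  3  4
  e 10  9  8  7  6  5  5  4  4
  z 11 10  9  8  7  6  6  5  4
The bottom-right entry gives D[11][8] = 4, so no sequence of fewer than 4 edits works. Backtracking through the table gives one optimal edit sequence (4 edits):
  aawvrnftmez → awvrnftmez (del a @1)
  awvrnftmez → awvrftmez (del n @5)
  awvrftmez → awvrfkmez (sub t→k @6)
  awvrfkmez → awvrfkmz (del e @8)
Edit distance = 4.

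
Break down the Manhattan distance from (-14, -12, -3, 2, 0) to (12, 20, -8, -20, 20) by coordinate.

Σ|x_i - y_i| = |-14 - 12| + |-12 - 20| + |-3 - (-8)| + |2 - (-20)| + |0 - 20| = 26 + 32 + 5 + 22 + 20 = 105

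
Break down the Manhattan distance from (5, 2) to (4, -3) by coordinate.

Σ|x_i - y_i| = |5 - 4| + |2 - (-3)| = 1 + 5 = 6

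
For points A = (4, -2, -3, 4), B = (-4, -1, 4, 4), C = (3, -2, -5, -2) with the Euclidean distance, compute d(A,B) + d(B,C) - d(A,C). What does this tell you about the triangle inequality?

d(A,B) = √(8² + 1² + 7² + 0²) = √114 ≈ 10.6771, d(B,C) = √(7² + 1² + 9² + 6²) = √167 ≈ 12.9228, d(A,C) = √(1² + 0² + 2² + 6²) = √41 ≈ 6.4031.
d(A,B) + d(B,C) - d(A,C) = 10.6771 + 12.9228 - 6.4031 = 23.5999 - 6.4031 = 17.1968 (to 4 decimal places). This is ≥ 0, so the triangle inequality holds for these points.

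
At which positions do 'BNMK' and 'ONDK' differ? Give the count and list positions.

Differing positions: 1, 3. Hamming distance = 2.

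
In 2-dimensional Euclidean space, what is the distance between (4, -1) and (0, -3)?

√(Σ(x_i - y_i)²) = √((4 - 0)² + (-1 - (-3))²)
= √(4² + 2²) = √(16 + 4) = √20 ≈ 4.4721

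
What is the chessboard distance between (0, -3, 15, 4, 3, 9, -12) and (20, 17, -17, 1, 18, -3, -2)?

max(|x_i - y_i|) = max(|0 - 20|, |-3 - 17|, |15 - (-17)|, |4 - 1|, |3 - 18|, |9 - (-3)|, |-12 - (-2)|) = max(20, 20, 32, 3, 15, 12, 10) = 32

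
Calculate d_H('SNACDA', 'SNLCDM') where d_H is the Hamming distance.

Differing positions: 3, 6. Hamming distance = 2.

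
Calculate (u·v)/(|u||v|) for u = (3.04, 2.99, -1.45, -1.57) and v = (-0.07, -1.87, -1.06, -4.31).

With u = (3.04, 2.99, -1.45, -1.57), v = (-0.07, -1.87, -1.06, -4.31):
u·v = 3.04·(-0.07) + 2.99·(-1.87) + (-1.45)·(-1.06) + (-1.57)·(-4.31) = (-0.2128) + (-5.5913) + 1.537 + 6.7667 = 2.4996.
|u| = √(3.04² + 2.99² + (-1.45)² + (-1.57)²) = √(9.2416 + 8.9401 + 2.1025 + 2.4649) = √22.7491, |v| = √((-0.07)² + (-1.87)² + (-1.06)² + (-4.31)²) = √(0.0049 + 3.4969 + 1.1236 + 18.5761) = √23.2015.
cos θ = (u·v)/(|u||v|) = 2.4996/(√22.7491·√23.2015) ≈ 0.1088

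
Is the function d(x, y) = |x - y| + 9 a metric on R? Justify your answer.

No. d fails identity of indiscernibles (specifically d(x,x) = 0): d(3, 3) = |3 - 3| + 9 = 0 + 9 = 9 ≠ 0.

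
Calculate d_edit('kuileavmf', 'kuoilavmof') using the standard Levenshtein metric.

Let D[i][j] be the edit distance between the first i characters of 'kuileavmf' and the first j characters of 'kuoilavmof', with D[i][0] = i, D[0][j] = j, and D[i][j] = D[i-1][j-1] if the characters match, else 1 + min(D[i-1][j], D[i][j-1], D[i-1][j-1]). Filling the table (rows: prefixes of 'kuileavmf', columns: prefixes of 'kuoilavmof'):
     ε  k  u  o  i  l  a  v  m  o  f
  ε  0  1  2  3  4  5  6  7  8  9 10
  k  1  0  1  2  3  4  5  6  7  8  9
  u  2  1  0  1  2  3  4  5  6  7  8
  i  3  2  1  1  1  2  3  4  5  6  7
  l  4  3  2  2  2  1  2  3  4  5  6
  e  5  4  3  3  3  2  2  3  4  5  6
  a  6  5  4  4  4  3  2  3  4  5  6
  v  7  6  5  5  5  4  3  2  3  4  5
  m  8  7  6  6  6  5  4  3  2  3  4
  f  9  8  7  7  7  6  5  4  3  3  3
The bottom-right entry gives D[9][10] = 3, so no sequence of fewer than 3 edits works. Backtracking through the table gives one optimal edit sequence (3 edits):
  kuileavmf → kuoileavmf (ins o @3)
  kuoileavmf → kuoilavmf (del e @6)
  kuoilavmf → kuoilavmof (ins o @9)
Edit distance = 3.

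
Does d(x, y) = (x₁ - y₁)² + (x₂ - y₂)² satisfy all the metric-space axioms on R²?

No. The squared Euclidean distance fails the triangle inequality. Counterexample: x = (0, 0), y = (4, 1), z = (8, 2). d(x,z) = 8² + 2² = 68, but d(x,y) + d(y,z) = (4² + 1²) + (4² + 1²) = 17 + 17 = 34. Since 68 > 34, the triangle inequality is violated. (Note: √d, the ordinary Euclidean distance, IS a metric.)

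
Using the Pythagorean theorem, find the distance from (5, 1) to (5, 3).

√(Σ(x_i - y_i)²) = √((5 - 5)² + (1 - 3)²)
= √(0² + (-2)²) = √(0 + 4) = √4 = 2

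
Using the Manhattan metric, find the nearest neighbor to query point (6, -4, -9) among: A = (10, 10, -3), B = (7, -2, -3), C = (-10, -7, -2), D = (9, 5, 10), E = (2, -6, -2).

Distances: d(A) = 24, d(B) = 9, d(C) = 26, d(D) = 31, d(E) = 13. Nearest: B = (7, -2, -3) with distance 9.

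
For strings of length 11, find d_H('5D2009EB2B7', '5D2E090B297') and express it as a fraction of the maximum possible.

Differing positions: 4, 7, 10. Hamming distance = 3. The maximum possible Hamming distance for length-11 strings is 11, so d_H/11 = 3/11 ≈ 0.2727.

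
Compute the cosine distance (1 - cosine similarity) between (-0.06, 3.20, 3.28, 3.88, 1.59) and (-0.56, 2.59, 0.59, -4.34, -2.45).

With u = (-0.06, 3.20, 3.28, 3.88, 1.59), v = (-0.56, 2.59, 0.59, -4.34, -2.45):
u·v = (-0.06)·(-0.56) + 3.2·2.59 + 3.28·0.59 + 3.88·(-4.34) + 1.59·(-2.45) = 0.0336 + 8.288 + 1.9352 + (-16.8392) + (-3.8955) = -10.4779.
|u| = √((-0.06)² + 3.2² + 3.28² + 3.88² + 1.59²) = √(0.0036 + 10.24 + 10.7584 + 15.0544 + 2.5281) = √38.5845, |v| = √((-0.56)² + 2.59² + 0.59² + (-4.34)² + (-2.45)²) = √(0.3136 + 6.7081 + 0.3481 + 18.8356 + 6.0025) = √32.2079.
cos θ = (u·v)/(|u||v|) = -10.4779/(√38.5845·√32.2079) ≈ -0.2972
Cosine distance = 1 - cos θ ≈ 1 - (-0.2972) = 1.2972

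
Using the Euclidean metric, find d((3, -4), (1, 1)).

√(Σ(x_i - y_i)²) = √((3 - 1)² + (-4 - 1)²)
= √(2² + (-5)²) = √(4 + 25) = √29 ≈ 5.3852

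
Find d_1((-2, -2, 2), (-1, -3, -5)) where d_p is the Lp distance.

Σ|x_i - y_i| = |-2 - (-1)| + |-2 - (-3)| + |2 - (-5)| = 1 + 1 + 7 = 9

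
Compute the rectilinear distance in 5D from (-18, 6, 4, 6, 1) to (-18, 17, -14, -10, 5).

Σ|x_i - y_i| = |-18 - (-18)| + |6 - 17| + |4 - (-14)| + |6 - (-10)| + |1 - 5| = 0 + 11 + 18 + 16 + 4 = 49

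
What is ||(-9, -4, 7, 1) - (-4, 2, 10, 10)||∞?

max(|x_i - y_i|) = max(|-9 - (-4)|, |-4 - 2|, |7 - 10|, |1 - 10|) = max(5, 6, 3, 9) = 9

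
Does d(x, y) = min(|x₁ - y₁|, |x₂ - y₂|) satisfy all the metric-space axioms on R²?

No. d fails identity of indiscernibles: take x = (3, 0) and y = (3, 2). Then d(x,y) = min(|3 - 3|, |0 - 2|) = min(0, 2) = 0, yet x ≠ y.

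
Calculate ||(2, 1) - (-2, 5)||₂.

√(Σ(x_i - y_i)²) = √((2 - (-2))² + (1 - 5)²)
= √(4² + (-4)²) = √(16 + 16) = √32 ≈ 5.6569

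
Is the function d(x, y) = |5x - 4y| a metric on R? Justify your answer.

No. d fails symmetry: d(3, 1) = |5·3 - 4·1| = |11| = 11, but d(1, 3) = |5·1 - 4·3| = |-7| = 7. Since 11 ≠ 7, d(x,y) ≠ d(y,x) in general.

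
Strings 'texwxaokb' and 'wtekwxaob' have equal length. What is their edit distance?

Let D[i][j] be the edit distance between the first i characters of 'texwxaokb' and the first j characters of 'wtekwxaob', with D[i][0] = i, D[0][j] = j, and D[i][j] = D[i-1][j-1] if the characters match, else 1 + min(D[i-1][j], D[i][j-1], D[i-1][j-1]). Filling the table (rows: prefixes of 'texwxaokb', columns: prefixes of 'wtekwxaob'):
     ε  w  t  e  k  w  x  a  o  b
  ε  0  1  2  3  4  5  6  7  8  9
  t  1  1  1  2  3  4  5  6  7  8
  e  2  2  2  1  2  3  4  5  6  7
  x  3  3  3  2  2  3  3  4  5  6
  w  4  3  4  3  3  2  3  4  5  6
  x  5  4  4  4  4  3  2  3  4  5
  a  6  5  5  5  5  4  3  2  3  4
  o  7  6  6  6  6  5  4  3  2  3
  k  8  7  7  7  6  6  5  4  3  3
  b  9  8  8  8  7  7  6  5  4  3
The bottom-right entry gives D[9][9] = 3, so no sequence of fewer than 3 edits works. Backtracking through the table gives one optimal edit sequence (3 edits):
  texwxaokb → wtexwxaokb (ins w @1)
  wtexwxaokb → wtekwxaokb (sub x→k @4)
  wtekwxaokb → wtekwxaob (del k @9)
Edit distance = 3.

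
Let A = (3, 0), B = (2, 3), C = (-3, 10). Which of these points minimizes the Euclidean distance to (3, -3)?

Distances: d(A) = 3, d(B) ≈ 6.0828, d(C) ≈ 14.3178. Nearest: A = (3, 0) with distance 3.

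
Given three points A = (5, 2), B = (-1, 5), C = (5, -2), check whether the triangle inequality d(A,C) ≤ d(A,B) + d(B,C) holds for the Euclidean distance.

d(A,B) = √(6² + 3²) = √45 ≈ 6.7082, d(B,C) = √(6² + 7²) = √85 ≈ 9.2195, d(A,C) = √(0² + 4²) = √16 = 4.
d(A,C) = 4 ≤ 6.7082 + 9.2195 = 15.9277. Triangle inequality is satisfied.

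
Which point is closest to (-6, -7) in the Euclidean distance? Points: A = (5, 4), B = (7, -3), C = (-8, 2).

Distances: d(A) ≈ 15.5563, d(B) ≈ 13.6015, d(C) ≈ 9.2195. Nearest: C = (-8, 2) with distance 9.2195.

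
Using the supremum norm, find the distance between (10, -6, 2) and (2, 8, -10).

max(|x_i - y_i|) = max(|10 - 2|, |-6 - 8|, |2 - (-10)|) = max(8, 14, 12) = 14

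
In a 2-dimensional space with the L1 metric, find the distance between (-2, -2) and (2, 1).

Σ|x_i - y_i| = |-2 - 2| + |-2 - 1| = 4 + 3 = 7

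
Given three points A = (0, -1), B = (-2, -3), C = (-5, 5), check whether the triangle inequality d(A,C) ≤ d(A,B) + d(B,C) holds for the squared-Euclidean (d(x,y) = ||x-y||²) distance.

d(A,B) = 2² + 2² = 8, d(B,C) = 3² + 8² = 73, d(A,C) = 5² + 6² = 61.
d(A,C) = 61 ≤ 8 + 73 = 81. Triangle inequality is satisfied.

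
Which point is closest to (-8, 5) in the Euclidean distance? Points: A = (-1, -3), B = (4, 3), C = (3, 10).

Distances: d(A) ≈ 10.6301, d(B) ≈ 12.1655, d(C) ≈ 12.083. Nearest: A = (-1, -3) with distance 10.6301.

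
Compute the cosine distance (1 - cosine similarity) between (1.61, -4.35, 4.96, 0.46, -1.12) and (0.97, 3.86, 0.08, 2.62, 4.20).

With u = (1.61, -4.35, 4.96, 0.46, -1.12), v = (0.97, 3.86, 0.08, 2.62, 4.20):
u·v = 1.61·0.97 + (-4.35)·3.86 + 4.96·0.08 + 0.46·2.62 + (-1.12)·4.2 = 1.5617 + (-16.791) + 0.3968 + 1.2052 + (-4.704) = -18.3313.
|u| = √(1.61² + (-4.35)² + 4.96² + 0.46² + (-1.12)²) = √(2.5921 + 18.9225 + 24.6016 + 0.2116 + 1.2544) = √47.5822, |v| = √(0.97² + 3.86² + 0.08² + 2.62² + 4.2²) = √(0.9409 + 14.8996 + 0.0064 + 6.8644 + 17.64) = √40.3513.
cos θ = (u·v)/(|u||v|) = -18.3313/(√47.5822·√40.3513) ≈ -0.4184
Cosine distance = 1 - cos θ ≈ 1 - (-0.4184) = 1.4184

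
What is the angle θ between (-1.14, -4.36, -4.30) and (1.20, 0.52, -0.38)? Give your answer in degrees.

With u = (-1.14, -4.36, -4.30), v = (1.20, 0.52, -0.38):
u·v = (-1.14)·1.2 + (-4.36)·0.52 + (-4.3)·(-0.38) = (-1.368) + (-2.2672) + 1.634 = -2.0012.
|u| = √((-1.14)² + (-4.36)² + (-4.3)²) = √(1.2996 + 19.0096 + 18.49) = √38.7992, |v| = √(1.2² + 0.52² + (-0.38)²) = √(1.44 + 0.2704 + 0.1444) = √1.8548.
cos θ = (u·v)/(|u||v|) = -2.0012/(√38.7992·√1.8548) ≈ -0.235901
θ = arccos(-0.235901) ≈ 103.64°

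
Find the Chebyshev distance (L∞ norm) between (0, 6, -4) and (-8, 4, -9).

max(|x_i - y_i|) = max(|0 - (-8)|, |6 - 4|, |-4 - (-9)|) = max(8, 2, 5) = 8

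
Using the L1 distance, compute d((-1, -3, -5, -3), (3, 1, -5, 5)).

Σ|x_i - y_i| = |-1 - 3| + |-3 - 1| + |-5 - (-5)| + |-3 - 5| = 4 + 4 + 0 + 8 = 16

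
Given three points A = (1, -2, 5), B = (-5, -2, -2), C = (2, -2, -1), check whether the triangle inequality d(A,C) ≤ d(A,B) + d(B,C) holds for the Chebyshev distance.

d(A,B) = max(6, 0, 7) = 7, d(B,C) = max(7, 0, 1) = 7, d(A,C) = max(1, 0, 6) = 6.
d(A,C) = 6 ≤ 7 + 7 = 14. Triangle inequality is satisfied.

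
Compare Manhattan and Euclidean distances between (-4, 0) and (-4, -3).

L1 = |-4 - (-4)| + |0 - (-3)| = 0 + 3 = 3
L2 = √(0² + 3²) = √9 = 3
L1 ≥ L2 always (equality iff movement is along one axis); L1 = L2 here (movement is along a single axis).
Ratio L1/L2 = 3/3 = 1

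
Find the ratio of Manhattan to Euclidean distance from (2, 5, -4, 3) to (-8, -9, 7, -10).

L1 = |2 - (-8)| + |5 - (-9)| + |-4 - 7| + |3 - (-10)| = 10 + 14 + 11 + 13 = 48
L2 = √(10² + 14² + 11² + 13²) = √586 ≈ 24.2074
L1 ≥ L2 always (equality iff movement is along one axis); L1 > L2 here.
Ratio L1/L2 = 48/√586 ≈ 1.9829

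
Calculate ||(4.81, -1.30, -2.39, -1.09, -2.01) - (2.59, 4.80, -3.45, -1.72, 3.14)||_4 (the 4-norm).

(Σ|x_i - y_i|^4)^(1/4) = (|4.81 - 2.59|^4 + |-1.3 - 4.8|^4 + |-2.39 - (-3.45)|^4 + |-1.09 - (-1.72)|^4 + |-2.01 - 3.14|^4)^(1/4)
= (2.22^4 + 6.1^4 + 1.06^4 + 0.63^4 + 5.15^4)^(1/4) ≈ (24.2891 + 1384.5841 + 1.2625 + 0.1575 + 703.443)^(1/4) = (2113.7362)^(1/4) ≈ 6.7805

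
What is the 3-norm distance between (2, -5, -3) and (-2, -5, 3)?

(Σ|x_i - y_i|^3)^(1/3) = (|2 - (-2)|^3 + |-5 - (-5)|^3 + |-3 - 3|^3)^(1/3)
= (4^3 + 0^3 + 6^3)^(1/3) = (64 + 0 + 216)^(1/3) = (280)^(1/3) ≈ 6.5421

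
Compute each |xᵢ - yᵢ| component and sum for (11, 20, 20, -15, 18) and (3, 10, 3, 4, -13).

Σ|x_i - y_i| = |11 - 3| + |20 - 10| + |20 - 3| + |-15 - 4| + |18 - (-13)| = 8 + 10 + 17 + 19 + 31 = 85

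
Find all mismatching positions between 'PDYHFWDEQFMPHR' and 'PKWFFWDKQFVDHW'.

Differing positions: 2, 3, 4, 8, 11, 12, 14. Hamming distance = 7.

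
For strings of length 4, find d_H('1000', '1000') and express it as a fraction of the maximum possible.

Differing positions: none. Hamming distance = 0. The maximum possible Hamming distance for length-4 strings is 4, so d_H/4 = 0/4 = 0.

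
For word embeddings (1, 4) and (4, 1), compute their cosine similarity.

With u = (1, 4), v = (4, 1):
u·v = 1·4 + 4·1 = 4 + 4 = 8.
|u| = √(1² + 4²) = √17, |v| = √(4² + 1²) = √17, so |u||v| = √(17·17) = √289 = 17.
cos θ = (u·v)/(|u||v|) = 8/17 ≈ 0.4706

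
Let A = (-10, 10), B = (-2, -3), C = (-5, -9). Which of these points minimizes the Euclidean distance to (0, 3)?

Distances: d(A) ≈ 12.2066, d(B) ≈ 6.3246, d(C) = 13. Nearest: B = (-2, -3) with distance 6.3246.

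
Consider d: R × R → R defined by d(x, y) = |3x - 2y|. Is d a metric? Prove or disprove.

No. d fails symmetry: d(9, 6) = |3·9 - 2·6| = |15| = 15, but d(6, 9) = |3·6 - 2·9| = |0| = 0. Since 15 ≠ 0, d(x,y) ≠ d(y,x) in general.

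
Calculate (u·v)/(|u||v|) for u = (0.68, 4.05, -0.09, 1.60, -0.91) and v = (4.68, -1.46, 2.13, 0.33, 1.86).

With u = (0.68, 4.05, -0.09, 1.60, -0.91), v = (4.68, -1.46, 2.13, 0.33, 1.86):
u·v = 0.68·4.68 + 4.05·(-1.46) + (-0.09)·2.13 + 1.6·0.33 + (-0.91)·1.86 = 3.1824 + (-5.913) + (-0.1917) + 0.528 + (-1.6926) = -4.0869.
|u| = √(0.68² + 4.05² + (-0.09)² + 1.6² + (-0.91)²) = √(0.4624 + 16.4025 + 0.0081 + 2.56 + 0.8281) = √20.2611, |v| = √(4.68² + (-1.46)² + 2.13² + 0.33² + 1.86²) = √(21.9024 + 2.1316 + 4.5369 + 0.1089 + 3.4596) = √32.1394.
cos θ = (u·v)/(|u||v|) = -4.0869/(√20.2611·√32.1394) ≈ -0.1602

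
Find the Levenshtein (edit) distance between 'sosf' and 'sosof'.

Let D[i][j] be the edit distance between the first i characters of 'sosf' and the first j characters of 'sosof', with D[i][0] = i, D[0][j] = j, and D[i][j] = D[i-1][j-1] if the characters match, else 1 + min(D[i-1][j], D[i][j-1], D[i-1][j-1]). Filling the table (rows: prefixes of 'sosf', columns: prefixes of 'sosof'):
     ε  s  o  s  o  f
  ε  0  1  2  3  4  5
  s  1  0  1  2  3  4
  o  2  1  0  1  2  3
  s  3  2  1  0  1  2
  f  4  3  2  1  1  1
The bottom-right entry gives D[4][5] = 1, so no sequence of fewer than 1 edit works. Backtracking through the table gives one optimal edit sequence (1 edit):
  sosf → sosof (ins o @4)
Edit distance = 1.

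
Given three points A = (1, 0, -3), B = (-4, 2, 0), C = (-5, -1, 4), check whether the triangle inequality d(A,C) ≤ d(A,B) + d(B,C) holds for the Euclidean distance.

d(A,B) = √(5² + 2² + 3²) = √38 ≈ 6.1644, d(B,C) = √(1² + 3² + 4²) = √26 ≈ 5.099, d(A,C) = √(6² + 1² + 7²) = √86 ≈ 9.2736.
d(A,C) ≈ 9.2736 ≤ 6.1644 + 5.099 = 11.2634. Triangle inequality is satisfied.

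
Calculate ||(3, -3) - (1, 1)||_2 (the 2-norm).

(Σ|x_i - y_i|^2)^(1/2) = (|3 - 1|^2 + |-3 - 1|^2)^(1/2)
= (2^2 + 4^2)^(1/2) = (4 + 16)^(1/2) = (20)^(1/2) ≈ 4.4721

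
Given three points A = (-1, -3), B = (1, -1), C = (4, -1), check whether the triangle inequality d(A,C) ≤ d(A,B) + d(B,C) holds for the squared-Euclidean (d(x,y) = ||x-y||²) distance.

d(A,B) = 2² + 2² = 8, d(B,C) = 3² + 0² = 9, d(A,C) = 5² + 2² = 29.
d(A,C) = 29 > 8 + 9 = 17. Triangle inequality is VIOLATED. (Squared-Euclidean is not a metric — this is a counterexample.)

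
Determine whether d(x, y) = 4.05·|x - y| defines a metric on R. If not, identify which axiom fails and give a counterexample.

Yes. Since |x - y| is a metric on R and 4.05 > 0, the positive scalar multiple 4.05·|x - y| is also a metric: scaling by a positive constant preserves non-negativity, identity (d=0 ⟺ |x-y|=0 ⟺ x=y), symmetry, and the triangle inequality.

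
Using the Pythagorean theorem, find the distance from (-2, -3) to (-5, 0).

√(Σ(x_i - y_i)²) = √((-2 - (-5))² + (-3 - 0)²)
= √(3² + (-3)²) = √(9 + 9) = √18 ≈ 4.2426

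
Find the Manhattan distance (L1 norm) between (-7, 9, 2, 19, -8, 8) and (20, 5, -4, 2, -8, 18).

Σ|x_i - y_i| = |-7 - 20| + |9 - 5| + |2 - (-4)| + |19 - 2| + |-8 - (-8)| + |8 - 18| = 27 + 4 + 6 + 17 + 0 + 10 = 64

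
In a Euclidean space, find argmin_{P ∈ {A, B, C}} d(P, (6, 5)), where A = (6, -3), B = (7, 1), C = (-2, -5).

Distances: d(A) = 8, d(B) ≈ 4.1231, d(C) ≈ 12.8062. Nearest: B = (7, 1) with distance 4.1231.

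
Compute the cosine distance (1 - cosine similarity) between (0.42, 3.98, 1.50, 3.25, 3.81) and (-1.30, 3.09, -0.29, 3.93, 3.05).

With u = (0.42, 3.98, 1.50, 3.25, 3.81), v = (-1.30, 3.09, -0.29, 3.93, 3.05):
u·v = 0.42·(-1.3) + 3.98·3.09 + 1.5·(-0.29) + 3.25·3.93 + 3.81·3.05 = (-0.546) + 12.2982 + (-0.435) + 12.7725 + 11.6205 = 35.7102.
|u| = √(0.42² + 3.98² + 1.5² + 3.25² + 3.81²) = √(0.1764 + 15.8404 + 2.25 + 10.5625 + 14.5161) = √43.3454, |v| = √((-1.3)² + 3.09² + (-0.29)² + 3.93² + 3.05²) = √(1.69 + 9.5481 + 0.0841 + 15.4449 + 9.3025) = √36.0696.
cos θ = (u·v)/(|u||v|) = 35.7102/(√43.3454·√36.0696) ≈ 0.9031
Cosine distance = 1 - cos θ ≈ 1 - 0.9031 = 0.0969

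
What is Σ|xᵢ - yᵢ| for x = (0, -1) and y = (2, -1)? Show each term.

Σ|x_i - y_i| = |0 - 2| + |-1 - (-1)| = 2 + 0 = 2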